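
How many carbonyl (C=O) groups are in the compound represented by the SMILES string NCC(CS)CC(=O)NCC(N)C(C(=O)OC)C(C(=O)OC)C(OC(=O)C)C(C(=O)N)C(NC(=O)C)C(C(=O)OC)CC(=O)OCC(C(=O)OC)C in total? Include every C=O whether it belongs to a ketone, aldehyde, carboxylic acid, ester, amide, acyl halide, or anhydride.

9

CH2CONHCH2: amide, 1 C=O (running total 1).
CH(COOCH3): ester, 1 C=O (running total 2).
CH(COOCH3): ester, 1 C=O (running total 3).
CH(OCOCH3): ester, 1 C=O (running total 4).
CH(CONH2): amide, 1 C=O (running total 5).
CH(NHCOCH3): amide, 1 C=O (running total 6).
CH(COOCH3): ester, 1 C=O (running total 7).
CH2COOCH2: ester, 1 C=O (running total 8).
CH(COOCH3): ester, 1 C=O (running total 9).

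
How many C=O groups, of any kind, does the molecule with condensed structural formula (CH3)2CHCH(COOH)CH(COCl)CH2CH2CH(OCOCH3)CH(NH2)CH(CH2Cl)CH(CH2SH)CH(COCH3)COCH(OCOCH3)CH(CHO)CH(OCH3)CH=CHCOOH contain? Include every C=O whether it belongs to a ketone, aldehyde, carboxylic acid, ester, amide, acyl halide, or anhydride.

8

CH(COOH): carboxylic acid, 1 C=O (running total 1).
CH(COCl): acyl halide, 1 C=O (running total 2).
CH(OCOCH3): ester, 1 C=O (running total 3).
CH(COCH3): ketone, 1 C=O (running total 4).
CO: ketone, 1 C=O (running total 5).
CH(OCOCH3): ester, 1 C=O (running total 6).
CH(CHO): aldehyde, 1 C=O (running total 7).
COOH: carboxylic acid, 1 C=O (running total 8).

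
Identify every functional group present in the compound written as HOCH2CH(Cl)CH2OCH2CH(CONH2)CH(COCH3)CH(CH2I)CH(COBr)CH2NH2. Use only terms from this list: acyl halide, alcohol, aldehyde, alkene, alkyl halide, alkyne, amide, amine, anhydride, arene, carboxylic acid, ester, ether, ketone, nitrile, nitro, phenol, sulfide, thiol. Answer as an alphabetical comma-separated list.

acyl halide, alcohol, alkyl halide, amide, amine, ether, ketone

HO– on an sp³ carbon → alcohol.
halogen on an sp³ carbon → alkyl halide.
C–O–C with sp³ carbons on both sides and no adjacent C=O → ether.
pendant –CONH2: carbonyl C bonded to C and N → amide.
pendant –COCH3: carbonyl C bonded to two carbons → ketone.
pendant –CH2X: halogen on sp³ carbon → alkyl halide.
pendant –C(=O)X: carbonyl C bonded to C and halogen → acyl halide.
–NH2 on an sp³ carbon with no adjacent C=O → amine.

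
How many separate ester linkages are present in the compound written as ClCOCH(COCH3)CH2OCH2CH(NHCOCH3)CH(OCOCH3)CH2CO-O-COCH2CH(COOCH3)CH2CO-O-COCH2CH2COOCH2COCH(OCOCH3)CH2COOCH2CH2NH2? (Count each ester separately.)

Taking each segment in turn:
  ClCO: –C(=O)Cl: carbonyl C bonded to C and to a halogen → acyl halide (not alkyl halide).
  CH(COCH3): pendant –COCH3: carbonyl C bonded to two carbons → ketone.
  CH2OCH2: C–O–C with sp³ carbons on both sides and no adjacent C=O → ether.
  CH(NHCOCH3): pendant –NHC(=O)CH3: N bonded to a carbonyl → amide (not amine).
  CH(OCOCH3): pendant –OC(=O)CH3: an acyloxy group → ester.
  CH2CO-O-COCH2: two acyl groups sharing one oxygen, –C(=O)–O–C(=O)– → anhydride.
  CH(COOCH3): pendant –COOCH3: carbonyl C bonded to C and –OCH3 → ester.
  CH2CO-O-COCH2: two acyl groups sharing one oxygen, –C(=O)–O–C(=O)– → anhydride.
  CH2COOCH2: –C(=O)–O–C with C on the carbonyl side → ester.
  CO: –C(=O)– with carbon on both sides → ketone.
  CH(OCOCH3): pendant –OC(=O)CH3: an acyloxy group → ester.
  CH2COOCH2: –C(=O)–O–C with C on the carbonyl side → ester.
  CH2NH2: –NH2 on an sp³ carbon with no adjacent C=O → amine.
Ester appears at: CH(OCOCH3), CH(COOCH3), CH2COOCH2, CH(OCOCH3), CH2COOCH2 → 5.

5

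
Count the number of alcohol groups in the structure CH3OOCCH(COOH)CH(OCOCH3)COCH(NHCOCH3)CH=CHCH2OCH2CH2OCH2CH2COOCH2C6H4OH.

0

Reading the structure from left to right:
  CH3OOC: CH3O–C(=O)–: carbonyl C bonded to C and to –OCH3 → ester (not ketone + ether).
  CH(COOH): pendant –COOH: carbonyl C bonded to C and –OH → carboxylic acid.
  CH(OCOCH3): pendant –OC(=O)CH3: an acyloxy group → ester.
  CO: –C(=O)– with carbon on both sides → ketone.
  CH(NHCOCH3): pendant –NHC(=O)CH3: N bonded to a carbonyl → amide (not amine).
  CH=CH: C=C double bond → alkene.
  CH2OCH2: C–O–C with sp³ carbons on both sides and no adjacent C=O → ether.
  CH2OCH2: C–O–C with sp³ carbons on both sides and no adjacent C=O → ether.
  CH2COOCH2: –C(=O)–O–C with C on the carbonyl side → ester.
  C6H4OH: –OH attached directly to an aromatic ring → phenol (not alcohol); the ring itself is an arene.
No segment is a alcohol: CH(COOH) is carboxylic acid, not alcohol; CO is ketone, not alcohol; CH2OCH2 is ether, not alcohol. → 0.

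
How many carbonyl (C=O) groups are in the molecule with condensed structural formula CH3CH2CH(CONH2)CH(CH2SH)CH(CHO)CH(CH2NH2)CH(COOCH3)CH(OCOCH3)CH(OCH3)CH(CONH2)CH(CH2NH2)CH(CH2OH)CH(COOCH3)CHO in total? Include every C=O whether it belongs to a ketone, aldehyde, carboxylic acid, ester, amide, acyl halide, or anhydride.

CH(CONH2): amide, 1 C=O (running total 1).
CH(CHO): aldehyde, 1 C=O (running total 2).
CH(COOCH3): ester, 1 C=O (running total 3).
CH(OCOCH3): ester, 1 C=O (running total 4).
CH(CONH2): amide, 1 C=O (running total 5).
CH(COOCH3): ester, 1 C=O (running total 6).
CHO: aldehyde, 1 C=O (running total 7).

7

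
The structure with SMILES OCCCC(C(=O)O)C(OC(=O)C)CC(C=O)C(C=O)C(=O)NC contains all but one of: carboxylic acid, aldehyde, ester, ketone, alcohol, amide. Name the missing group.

ketone

carboxylic acid: present (CH(COOH) — pendant –COOH: carbonyl C bonded to C and –OH → carboxylic acid).
aldehyde: present (CH(CHO) — pendant –CHO: carbonyl C bonded to C and H → aldehyde).
alcohol: present (HOCH2 — HO– on an sp³ carbon → alcohol).
amide: present (CONHCH3 — –C(=O)NHCH3: carbonyl C bonded to C and to N → amide (the N is not an amine)).
ester: present (CH(OCOCH3) — pendant –OC(=O)CH3: an acyloxy group → ester).
ketone: absent. In CH(OCOCH3), the C=O is bonded to an –O–C group, which defines an ester, not a ketone. In CONHCH3, the C=O is bonded to nitrogen, which defines an amide, not a ketone. In CH(COOH), the C=O bears an –OH, making it a carboxylic acid rather than a ketone. In CH(CHO), the carbonyl carbon carries an H, so it is an aldehyde, not a ketone.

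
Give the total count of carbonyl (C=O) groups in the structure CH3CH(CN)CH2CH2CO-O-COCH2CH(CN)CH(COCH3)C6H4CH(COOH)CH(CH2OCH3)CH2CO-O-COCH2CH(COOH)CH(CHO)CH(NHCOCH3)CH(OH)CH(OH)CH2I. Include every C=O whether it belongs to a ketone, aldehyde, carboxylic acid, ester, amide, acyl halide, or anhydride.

9

CH2CO-O-COCH2: anhydride, 2 C=O (running total 2).
CH(COCH3): ketone, 1 C=O (running total 3).
CH(COOH): carboxylic acid, 1 C=O (running total 4).
CH2CO-O-COCH2: anhydride, 2 C=O (running total 6).
CH(COOH): carboxylic acid, 1 C=O (running total 7).
CH(CHO): aldehyde, 1 C=O (running total 8).
CH(NHCOCH3): amide, 1 C=O (running total 9).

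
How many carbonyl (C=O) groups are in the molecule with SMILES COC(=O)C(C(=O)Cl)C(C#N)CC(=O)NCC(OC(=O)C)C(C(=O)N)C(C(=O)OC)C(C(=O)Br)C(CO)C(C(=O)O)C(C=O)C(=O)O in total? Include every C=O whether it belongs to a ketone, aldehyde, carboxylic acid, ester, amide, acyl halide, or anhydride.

10

CH3OOC: ester, 1 C=O (running total 1).
CH(COCl): acyl halide, 1 C=O (running total 2).
CH2CONHCH2: amide, 1 C=O (running total 3).
CH(OCOCH3): ester, 1 C=O (running total 4).
CH(CONH2): amide, 1 C=O (running total 5).
CH(COOCH3): ester, 1 C=O (running total 6).
CH(COBr): acyl halide, 1 C=O (running total 7).
CH(COOH): carboxylic acid, 1 C=O (running total 8).
CH(CHO): aldehyde, 1 C=O (running total 9).
COOH: carboxylic acid, 1 C=O (running total 10).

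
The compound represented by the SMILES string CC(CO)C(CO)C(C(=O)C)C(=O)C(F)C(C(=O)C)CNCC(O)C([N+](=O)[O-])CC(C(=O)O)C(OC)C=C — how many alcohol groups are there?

3

Reading the structure from left to right:
  CH(CH2OH): pendant –CH2OH on an sp³ backbone C → alcohol.
  CH(CH2OH): pendant –CH2OH on an sp³ backbone C → alcohol.
  CH(COCH3): pendant –COCH3: carbonyl C bonded to two carbons → ketone.
  CO: –C(=O)– with carbon on both sides → ketone.
  CH(F): halogen on an sp³ carbon → alkyl halide.
  CH(COCH3): pendant –COCH3: carbonyl C bonded to two carbons → ketone.
  CH2NHCH2: C–N–C with sp³ carbons and no adjacent C=O → amine (secondary).
  CH(OH): –OH on an sp³ carbon → alcohol (secondary).
  CH(NO2): –NO2 on an sp³ carbon → nitro (the N=O is not a carbonyl).
  CH(COOH): pendant –COOH: carbonyl C bonded to C and –OH → carboxylic acid.
  CH(OCH3): pendant –OCH3: C–O–C with sp³ C, no adjacent C=O → ether.
  CH=CH2: C=C double bond → alkene.
Alcohol appears at: CH(CH2OH), CH(CH2OH), CH(OH) → 3.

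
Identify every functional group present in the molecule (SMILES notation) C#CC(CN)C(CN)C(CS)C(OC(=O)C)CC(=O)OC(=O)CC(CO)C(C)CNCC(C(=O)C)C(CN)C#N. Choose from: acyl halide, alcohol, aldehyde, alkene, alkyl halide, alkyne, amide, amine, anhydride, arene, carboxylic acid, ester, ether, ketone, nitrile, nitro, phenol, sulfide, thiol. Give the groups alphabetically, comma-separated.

alcohol, alkyne, amine, anhydride, ester, ketone, nitrile, thiol

Working along the chain:
  HC≡C: C≡C triple bond → alkyne.
  CH(CH2NH2): pendant –CH2NH2: N on sp³ C, no adjacent C=O → amine.
  CH(CH2NH2): pendant –CH2NH2: N on sp³ C, no adjacent C=O → amine.
  CH(CH2SH): pendant –CH2SH → thiol.
  CH(OCOCH3): pendant –OC(=O)CH3: an acyloxy group → ester.
  CH2CO-O-COCH2: two acyl groups sharing one oxygen, –C(=O)–O–C(=O)– → anhydride.
  CH(CH2OH): pendant –CH2OH on an sp³ backbone C → alcohol.
  CH2NHCH2: C–N–C with sp³ carbons and no adjacent C=O → amine (secondary).
  CH(COCH3): pendant –COCH3: carbonyl C bonded to two carbons → ketone.
  CH(CH2NH2): pendant –CH2NH2: N on sp³ C, no adjacent C=O → amine.
  CN: –C≡N: carbon triple-bonded to nitrogen → nitrile.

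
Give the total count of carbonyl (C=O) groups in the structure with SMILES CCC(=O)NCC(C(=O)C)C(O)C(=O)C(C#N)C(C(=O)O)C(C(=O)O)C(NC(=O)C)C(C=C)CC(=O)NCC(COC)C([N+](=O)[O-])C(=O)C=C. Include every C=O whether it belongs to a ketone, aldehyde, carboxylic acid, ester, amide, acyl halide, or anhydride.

CH2CONHCH2: amide, 1 C=O (running total 1).
CH(COCH3): ketone, 1 C=O (running total 2).
CO: ketone, 1 C=O (running total 3).
CH(COOH): carboxylic acid, 1 C=O (running total 4).
CH(COOH): carboxylic acid, 1 C=O (running total 5).
CH(NHCOCH3): amide, 1 C=O (running total 6).
CH2CONHCH2: amide, 1 C=O (running total 7).
CO: ketone, 1 C=O (running total 8).

8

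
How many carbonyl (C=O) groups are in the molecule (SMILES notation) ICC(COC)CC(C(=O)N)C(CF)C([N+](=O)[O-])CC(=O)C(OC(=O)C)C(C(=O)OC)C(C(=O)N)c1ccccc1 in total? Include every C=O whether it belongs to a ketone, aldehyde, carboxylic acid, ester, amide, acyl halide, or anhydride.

CH(CONH2): amide, 1 C=O (running total 1).
CO: ketone, 1 C=O (running total 2).
CH(OCOCH3): ester, 1 C=O (running total 3).
CH(COOCH3): ester, 1 C=O (running total 4).
CH(CONH2): amide, 1 C=O (running total 5).

5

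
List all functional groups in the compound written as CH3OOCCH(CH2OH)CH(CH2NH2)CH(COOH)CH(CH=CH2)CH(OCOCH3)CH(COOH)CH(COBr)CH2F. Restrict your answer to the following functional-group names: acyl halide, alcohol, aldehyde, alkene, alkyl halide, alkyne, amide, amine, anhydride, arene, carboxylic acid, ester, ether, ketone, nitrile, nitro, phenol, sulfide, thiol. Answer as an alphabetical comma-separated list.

CH3O–C(=O)–: carbonyl C bonded to C and to –OCH3 → ester (not ketone + ether).
pendant –CH2OH on an sp³ backbone C → alcohol.
pendant –CH2NH2: N on sp³ C, no adjacent C=O → amine.
pendant –COOH: carbonyl C bonded to C and –OH → carboxylic acid.
pendant –CH=CH2: C=C double bond → alkene.
pendant –OC(=O)CH3: an acyloxy group → ester.
pendant –COOH: carbonyl C bonded to C and –OH → carboxylic acid.
pendant –C(=O)X: carbonyl C bonded to C and halogen → acyl halide.
halogen on an sp³ carbon → alkyl halide.

acyl halide, alcohol, alkene, alkyl halide, amine, carboxylic acid, ester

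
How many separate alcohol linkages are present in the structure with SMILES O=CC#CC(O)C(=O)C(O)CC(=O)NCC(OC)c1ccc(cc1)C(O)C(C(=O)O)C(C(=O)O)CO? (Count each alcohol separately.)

Working along the chain:
  OHC: terminal –CHO: carbonyl C bonded to H and C → aldehyde.
  C≡C: C≡C triple bond → alkyne.
  CH(OH): –OH on an sp³ carbon → alcohol (secondary).
  CO: –C(=O)– with carbon on both sides → ketone.
  CH(OH): –OH on an sp³ carbon → alcohol (secondary).
  CH2CONHCH2: –C(=O)–N– linkage → amide (the N is not an amine).
  CH(OCH3): pendant –OCH3: C–O–C with sp³ C, no adjacent C=O → ether.
  C6H4: para-disubstituted benzene ring → arene.
  CH(OH): –OH on an sp³ carbon → alcohol (secondary).
  CH(COOH): pendant –COOH: carbonyl C bonded to C and –OH → carboxylic acid.
  CH(COOH): pendant –COOH: carbonyl C bonded to C and –OH → carboxylic acid.
  CH2OH: –OH on an sp³ carbon → alcohol.
Alcohol appears at: CH(OH), CH(OH), CH(OH), CH2OH → 4.

4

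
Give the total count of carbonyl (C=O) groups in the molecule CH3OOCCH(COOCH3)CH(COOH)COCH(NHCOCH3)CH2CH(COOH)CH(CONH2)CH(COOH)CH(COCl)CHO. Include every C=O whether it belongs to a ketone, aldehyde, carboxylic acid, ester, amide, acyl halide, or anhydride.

CH3OOC: ester, 1 C=O (running total 1).
CH(COOCH3): ester, 1 C=O (running total 2).
CH(COOH): carboxylic acid, 1 C=O (running total 3).
CO: ketone, 1 C=O (running total 4).
CH(NHCOCH3): amide, 1 C=O (running total 5).
CH(COOH): carboxylic acid, 1 C=O (running total 6).
CH(CONH2): amide, 1 C=O (running total 7).
CH(COOH): carboxylic acid, 1 C=O (running total 8).
CH(COCl): acyl halide, 1 C=O (running total 9).
CHO: aldehyde, 1 C=O (running total 10).

10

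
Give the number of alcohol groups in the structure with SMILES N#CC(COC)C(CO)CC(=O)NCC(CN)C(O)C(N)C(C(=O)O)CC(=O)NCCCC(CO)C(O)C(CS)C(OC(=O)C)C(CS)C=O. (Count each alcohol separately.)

4

Reading the structure from left to right:
  N≡C: N≡C–: carbon triple-bonded to nitrogen → nitrile.
  CH(CH2OCH3): pendant –CH2OCH3: C–O–C linkage → ether.
  CH(CH2OH): pendant –CH2OH on an sp³ backbone C → alcohol.
  CH2CONHCH2: –C(=O)–N– linkage → amide (the N is not an amine).
  CH(CH2NH2): pendant –CH2NH2: N on sp³ C, no adjacent C=O → amine.
  CH(OH): –OH on an sp³ carbon → alcohol (secondary).
  CH(NH2): –NH2 on an sp³ carbon with no adjacent C=O → amine.
  CH(COOH): pendant –COOH: carbonyl C bonded to C and –OH → carboxylic acid.
  CH2CONHCH2: –C(=O)–N– linkage → amide (the N is not an amine).
  CH(CH2OH): pendant –CH2OH on an sp³ backbone C → alcohol.
  CH(OH): –OH on an sp³ carbon → alcohol (secondary).
  CH(CH2SH): pendant –CH2SH → thiol.
  CH(OCOCH3): pendant –OC(=O)CH3: an acyloxy group → ester.
  CH(CH2SH): pendant –CH2SH → thiol.
  CHO: terminal –CHO: carbonyl C bonded to H and C → aldehyde.
Alcohol appears at: CH(CH2OH), CH(OH), CH(CH2OH), CH(OH) → 4.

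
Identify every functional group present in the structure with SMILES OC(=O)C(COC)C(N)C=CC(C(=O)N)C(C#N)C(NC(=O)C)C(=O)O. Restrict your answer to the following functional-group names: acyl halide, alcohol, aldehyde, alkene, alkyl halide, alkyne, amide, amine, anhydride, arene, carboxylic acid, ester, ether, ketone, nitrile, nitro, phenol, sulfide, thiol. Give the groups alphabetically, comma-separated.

alkene, amide, amine, carboxylic acid, ether, nitrile

–COOH: carbonyl C bonded to –OH and C → carboxylic acid (the –OH is not a separate alcohol).
pendant –CH2OCH3: C–O–C linkage → ether.
–NH2 on an sp³ carbon with no adjacent C=O → amine.
C=C double bond → alkene.
pendant –CONH2: carbonyl C bonded to C and N → amide.
pendant –C≡N: nitrile.
pendant –NHC(=O)CH3: N bonded to a carbonyl → amide (not amine).
–COOH: carbonyl C bonded to –OH and C → carboxylic acid (the –OH is not a separate alcohol).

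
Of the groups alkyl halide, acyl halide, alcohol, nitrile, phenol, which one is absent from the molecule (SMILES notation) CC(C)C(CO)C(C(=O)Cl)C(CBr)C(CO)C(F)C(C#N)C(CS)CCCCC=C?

phenol

alkyl halide: present (CH(CH2Br) — pendant –CH2X: halogen on sp³ carbon → alkyl halide).
nitrile: present (CH(CN) — pendant –C≡N: nitrile).
acyl halide: present (CH(COCl) — pendant –C(=O)X: carbonyl C bonded to C and halogen → acyl halide).
alcohol: present (CH(CH2OH) — pendant –CH2OH on an sp³ backbone C → alcohol).
phenol: absent. In CH(CH2OH), the –OH is on an sp³ carbon, not on an aromatic ring, so it is an alcohol.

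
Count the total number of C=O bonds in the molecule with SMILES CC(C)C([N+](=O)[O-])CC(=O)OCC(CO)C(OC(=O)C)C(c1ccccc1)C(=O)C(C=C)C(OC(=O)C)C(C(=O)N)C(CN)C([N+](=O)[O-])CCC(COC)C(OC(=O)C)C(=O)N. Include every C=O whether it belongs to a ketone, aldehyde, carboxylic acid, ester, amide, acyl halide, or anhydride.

7

CH2COOCH2: ester, 1 C=O (running total 1).
CH(OCOCH3): ester, 1 C=O (running total 2).
CO: ketone, 1 C=O (running total 3).
CH(OCOCH3): ester, 1 C=O (running total 4).
CH(CONH2): amide, 1 C=O (running total 5).
CH(OCOCH3): ester, 1 C=O (running total 6).
CONH2: amide, 1 C=O (running total 7).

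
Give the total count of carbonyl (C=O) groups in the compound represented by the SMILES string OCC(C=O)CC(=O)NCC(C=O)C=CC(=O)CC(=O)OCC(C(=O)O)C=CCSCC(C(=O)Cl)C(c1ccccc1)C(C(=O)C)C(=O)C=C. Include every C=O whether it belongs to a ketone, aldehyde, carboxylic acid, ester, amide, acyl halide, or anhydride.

9

CH(CHO): aldehyde, 1 C=O (running total 1).
CH2CONHCH2: amide, 1 C=O (running total 2).
CH(CHO): aldehyde, 1 C=O (running total 3).
CO: ketone, 1 C=O (running total 4).
CH2COOCH2: ester, 1 C=O (running total 5).
CH(COOH): carboxylic acid, 1 C=O (running total 6).
CH(COCl): acyl halide, 1 C=O (running total 7).
CH(COCH3): ketone, 1 C=O (running total 8).
CO: ketone, 1 C=O (running total 9).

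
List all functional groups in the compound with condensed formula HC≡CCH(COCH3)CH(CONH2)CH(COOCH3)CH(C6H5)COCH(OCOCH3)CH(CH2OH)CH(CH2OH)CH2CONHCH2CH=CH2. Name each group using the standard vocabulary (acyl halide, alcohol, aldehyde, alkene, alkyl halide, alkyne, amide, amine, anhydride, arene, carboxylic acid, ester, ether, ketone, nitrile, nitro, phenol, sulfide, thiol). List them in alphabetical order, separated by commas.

alcohol, alkene, alkyne, amide, arene, ester, ketone

C≡C triple bond → alkyne.
pendant –COCH3: carbonyl C bonded to two carbons → ketone.
pendant –CONH2: carbonyl C bonded to C and N → amide.
pendant –COOCH3: carbonyl C bonded to C and –OCH3 → ester.
pendant –C6H5: benzene ring → arene.
–C(=O)– with carbon on both sides → ketone.
pendant –OC(=O)CH3: an acyloxy group → ester.
pendant –CH2OH on an sp³ backbone C → alcohol.
pendant –CH2OH on an sp³ backbone C → alcohol.
–C(=O)–N– linkage → amide (the N is not an amine).
C=C double bond → alkene.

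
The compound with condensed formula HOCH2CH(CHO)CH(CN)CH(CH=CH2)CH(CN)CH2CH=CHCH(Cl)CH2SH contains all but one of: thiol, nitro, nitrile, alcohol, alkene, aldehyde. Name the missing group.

alcohol: present (HOCH2 — HO– on an sp³ carbon → alcohol).
aldehyde: present (CH(CHO) — pendant –CHO: carbonyl C bonded to C and H → aldehyde).
thiol: present (CH2SH — –SH on an sp³ carbon → thiol).
alkene: present (CH(CH=CH2) — pendant –CH=CH2: C=C double bond → alkene).
nitrile: present (CH(CN) — pendant –C≡N: nitrile).
nitro: no segment matches this pattern.

nitro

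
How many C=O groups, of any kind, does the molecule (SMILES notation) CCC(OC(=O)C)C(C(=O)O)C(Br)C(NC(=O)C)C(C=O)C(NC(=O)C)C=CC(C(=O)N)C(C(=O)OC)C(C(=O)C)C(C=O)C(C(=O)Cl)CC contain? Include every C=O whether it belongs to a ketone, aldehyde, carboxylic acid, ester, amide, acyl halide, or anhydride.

10

CH(OCOCH3): ester, 1 C=O (running total 1).
CH(COOH): carboxylic acid, 1 C=O (running total 2).
CH(NHCOCH3): amide, 1 C=O (running total 3).
CH(CHO): aldehyde, 1 C=O (running total 4).
CH(NHCOCH3): amide, 1 C=O (running total 5).
CH(CONH2): amide, 1 C=O (running total 6).
CH(COOCH3): ester, 1 C=O (running total 7).
CH(COCH3): ketone, 1 C=O (running total 8).
CH(CHO): aldehyde, 1 C=O (running total 9).
CH(COCl): acyl halide, 1 C=O (running total 10).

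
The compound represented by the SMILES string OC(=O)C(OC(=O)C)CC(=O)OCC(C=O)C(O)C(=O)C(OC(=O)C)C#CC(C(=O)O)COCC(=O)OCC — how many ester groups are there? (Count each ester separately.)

4

Working along the chain:
  HOOC: –COOH: carbonyl C bonded to –OH and C → carboxylic acid (the –OH is not a separate alcohol).
  CH(OCOCH3): pendant –OC(=O)CH3: an acyloxy group → ester.
  CH2COOCH2: –C(=O)–O–C with C on the carbonyl side → ester.
  CH(CHO): pendant –CHO: carbonyl C bonded to C and H → aldehyde.
  CH(OH): –OH on an sp³ carbon → alcohol (secondary).
  CO: –C(=O)– with carbon on both sides → ketone.
  CH(OCOCH3): pendant –OC(=O)CH3: an acyloxy group → ester.
  C≡C: C≡C triple bond → alkyne.
  CH(COOH): pendant –COOH: carbonyl C bonded to C and –OH → carboxylic acid.
  CH2OCH2: C–O–C with sp³ carbons on both sides and no adjacent C=O → ether.
  COOCH2CH3: –C(=O)OCH2CH3: carbonyl C bonded to C and to –OEt → ester.
Ester appears at: CH(OCOCH3), CH2COOCH2, CH(OCOCH3), COOCH2CH3 → 4.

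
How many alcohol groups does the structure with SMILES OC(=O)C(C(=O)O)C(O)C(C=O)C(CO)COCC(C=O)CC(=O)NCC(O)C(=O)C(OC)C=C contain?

Taking each segment in turn:
  HOOC: –COOH: carbonyl C bonded to –OH and C → carboxylic acid (the –OH is not a separate alcohol).
  CH(COOH): pendant –COOH: carbonyl C bonded to C and –OH → carboxylic acid.
  CH(OH): –OH on an sp³ carbon → alcohol (secondary).
  CH(CHO): pendant –CHO: carbonyl C bonded to C and H → aldehyde.
  CH(CH2OH): pendant –CH2OH on an sp³ backbone C → alcohol.
  CH2OCH2: C–O–C with sp³ carbons on both sides and no adjacent C=O → ether.
  CH(CHO): pendant –CHO: carbonyl C bonded to C and H → aldehyde.
  CH2CONHCH2: –C(=O)–N– linkage → amide (the N is not an amine).
  CH(OH): –OH on an sp³ carbon → alcohol (secondary).
  CO: –C(=O)– with carbon on both sides → ketone.
  CH(OCH3): pendant –OCH3: C–O–C with sp³ C, no adjacent C=O → ether.
  CH=CH2: C=C double bond → alkene.
Alcohol appears at: CH(OH), CH(CH2OH), CH(OH) → 3.

3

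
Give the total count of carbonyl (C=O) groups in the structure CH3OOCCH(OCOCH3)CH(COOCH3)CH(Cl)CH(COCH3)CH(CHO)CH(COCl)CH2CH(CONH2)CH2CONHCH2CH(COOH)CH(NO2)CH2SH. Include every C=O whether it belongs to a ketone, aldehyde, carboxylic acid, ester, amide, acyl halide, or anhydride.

9

CH3OOC: ester, 1 C=O (running total 1).
CH(OCOCH3): ester, 1 C=O (running total 2).
CH(COOCH3): ester, 1 C=O (running total 3).
CH(COCH3): ketone, 1 C=O (running total 4).
CH(CHO): aldehyde, 1 C=O (running total 5).
CH(COCl): acyl halide, 1 C=O (running total 6).
CH(CONH2): amide, 1 C=O (running total 7).
CH2CONHCH2: amide, 1 C=O (running total 8).
CH(COOH): carboxylic acid, 1 C=O (running total 9).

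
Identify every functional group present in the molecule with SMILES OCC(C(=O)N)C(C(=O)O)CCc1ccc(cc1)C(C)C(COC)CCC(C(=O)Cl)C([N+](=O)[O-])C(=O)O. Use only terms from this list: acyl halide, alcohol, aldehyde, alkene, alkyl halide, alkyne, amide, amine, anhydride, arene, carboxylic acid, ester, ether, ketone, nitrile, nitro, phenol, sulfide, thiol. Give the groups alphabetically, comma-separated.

Reading the structure from left to right:
  HOCH2: HO– on an sp³ carbon → alcohol.
  CH(CONH2): pendant –CONH2: carbonyl C bonded to C and N → amide.
  CH(COOH): pendant –COOH: carbonyl C bonded to C and –OH → carboxylic acid.
  C6H4: para-disubstituted benzene ring → arene.
  CH(CH2OCH3): pendant –CH2OCH3: C–O–C linkage → ether.
  CH(COCl): pendant –C(=O)X: carbonyl C bonded to C and halogen → acyl halide.
  CH(NO2): –NO2 on an sp³ carbon → nitro (the N=O is not a carbonyl).
  COOH: –COOH: carbonyl C bonded to –OH and C → carboxylic acid (the –OH is not a separate alcohol).

acyl halide, alcohol, amide, arene, carboxylic acid, ether, nitro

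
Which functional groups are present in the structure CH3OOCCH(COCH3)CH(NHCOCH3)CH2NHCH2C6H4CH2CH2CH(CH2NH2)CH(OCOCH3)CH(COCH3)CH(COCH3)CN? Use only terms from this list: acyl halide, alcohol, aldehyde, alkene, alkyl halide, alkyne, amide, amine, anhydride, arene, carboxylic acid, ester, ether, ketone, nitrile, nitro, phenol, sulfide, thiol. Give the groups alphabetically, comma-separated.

Working along the chain:
  CH3OOC: CH3O–C(=O)–: carbonyl C bonded to C and to –OCH3 → ester (not ketone + ether).
  CH(COCH3): pendant –COCH3: carbonyl C bonded to two carbons → ketone.
  CH(NHCOCH3): pendant –NHC(=O)CH3: N bonded to a carbonyl → amide (not amine).
  CH2NHCH2: C–N–C with sp³ carbons and no adjacent C=O → amine (secondary).
  C6H4: para-disubstituted benzene ring → arene.
  CH(CH2NH2): pendant –CH2NH2: N on sp³ C, no adjacent C=O → amine.
  CH(OCOCH3): pendant –OC(=O)CH3: an acyloxy group → ester.
  CH(COCH3): pendant –COCH3: carbonyl C bonded to two carbons → ketone.
  CH(COCH3): pendant –COCH3: carbonyl C bonded to two carbons → ketone.
  CN: –C≡N: carbon triple-bonded to nitrogen → nitrile.

amide, amine, arene, ester, ketone, nitrile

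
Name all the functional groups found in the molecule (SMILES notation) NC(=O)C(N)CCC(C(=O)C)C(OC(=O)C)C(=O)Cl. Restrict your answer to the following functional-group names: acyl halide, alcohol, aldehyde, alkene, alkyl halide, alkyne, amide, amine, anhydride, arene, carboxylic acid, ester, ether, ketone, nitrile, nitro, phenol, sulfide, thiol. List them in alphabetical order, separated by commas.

acyl halide, amide, amine, ester, ketone

Reading the structure from left to right:
  H2NCO: –C(=O)NH2: carbonyl C bonded to C and to N → amide (the N is not a separate amine).
  CH(NH2): –NH2 on an sp³ carbon with no adjacent C=O → amine.
  CH(COCH3): pendant –COCH3: carbonyl C bonded to two carbons → ketone.
  CH(OCOCH3): pendant –OC(=O)CH3: an acyloxy group → ester.
  COCl: –C(=O)Cl: carbonyl C bonded to C and to a halogen → acyl halide (not alkyl halide).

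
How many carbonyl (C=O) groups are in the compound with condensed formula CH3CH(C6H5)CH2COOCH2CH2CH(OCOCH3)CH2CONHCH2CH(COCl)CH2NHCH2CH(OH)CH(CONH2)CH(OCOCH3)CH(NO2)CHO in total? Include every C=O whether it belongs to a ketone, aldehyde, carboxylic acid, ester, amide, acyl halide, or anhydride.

7

CH2COOCH2: ester, 1 C=O (running total 1).
CH(OCOCH3): ester, 1 C=O (running total 2).
CH2CONHCH2: amide, 1 C=O (running total 3).
CH(COCl): acyl halide, 1 C=O (running total 4).
CH(CONH2): amide, 1 C=O (running total 5).
CH(OCOCH3): ester, 1 C=O (running total 6).
CHO: aldehyde, 1 C=O (running total 7).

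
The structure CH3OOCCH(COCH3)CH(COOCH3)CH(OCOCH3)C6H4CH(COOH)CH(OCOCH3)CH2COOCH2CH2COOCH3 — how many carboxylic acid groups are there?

1

Reading the structure from left to right:
  CH3OOC: CH3O–C(=O)–: carbonyl C bonded to C and to –OCH3 → ester (not ketone + ether).
  CH(COCH3): pendant –COCH3: carbonyl C bonded to two carbons → ketone.
  CH(COOCH3): pendant –COOCH3: carbonyl C bonded to C and –OCH3 → ester.
  CH(OCOCH3): pendant –OC(=O)CH3: an acyloxy group → ester.
  C6H4: para-disubstituted benzene ring → arene.
  CH(COOH): pendant –COOH: carbonyl C bonded to C and –OH → carboxylic acid.
  CH(OCOCH3): pendant –OC(=O)CH3: an acyloxy group → ester.
  CH2COOCH2: –C(=O)–O–C with C on the carbonyl side → ester.
  COOCH3: –C(=O)OCH3: carbonyl C bonded to C and to –OCH3 → ester (not ketone + ether).
Carboxylic acid appears at: CH(COOH) → 1.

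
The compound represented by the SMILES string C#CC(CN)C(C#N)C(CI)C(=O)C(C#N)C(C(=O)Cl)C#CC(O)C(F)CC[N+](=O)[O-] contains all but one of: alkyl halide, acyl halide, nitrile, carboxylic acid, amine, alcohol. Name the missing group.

carboxylic acid

alkyl halide: present (CH(CH2I) — pendant –CH2X: halogen on sp³ carbon → alkyl halide).
alcohol: present (CH(OH) — –OH on an sp³ carbon → alcohol (secondary)).
nitrile: present (CH(CN) — pendant –C≡N: nitrile).
amine: present (CH(CH2NH2) — pendant –CH2NH2: N on sp³ C, no adjacent C=O → amine).
acyl halide: present (CH(COCl) — pendant –C(=O)X: carbonyl C bonded to C and halogen → acyl halide).
carboxylic acid: no segment matches this pattern.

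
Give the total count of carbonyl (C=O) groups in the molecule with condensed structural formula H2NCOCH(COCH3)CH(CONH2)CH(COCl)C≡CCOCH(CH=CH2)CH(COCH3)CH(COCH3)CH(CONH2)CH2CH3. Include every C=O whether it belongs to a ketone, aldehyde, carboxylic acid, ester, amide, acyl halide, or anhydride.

8

H2NCO: amide, 1 C=O (running total 1).
CH(COCH3): ketone, 1 C=O (running total 2).
CH(CONH2): amide, 1 C=O (running total 3).
CH(COCl): acyl halide, 1 C=O (running total 4).
CO: ketone, 1 C=O (running total 5).
CH(COCH3): ketone, 1 C=O (running total 6).
CH(COCH3): ketone, 1 C=O (running total 7).
CH(CONH2): amide, 1 C=O (running total 8).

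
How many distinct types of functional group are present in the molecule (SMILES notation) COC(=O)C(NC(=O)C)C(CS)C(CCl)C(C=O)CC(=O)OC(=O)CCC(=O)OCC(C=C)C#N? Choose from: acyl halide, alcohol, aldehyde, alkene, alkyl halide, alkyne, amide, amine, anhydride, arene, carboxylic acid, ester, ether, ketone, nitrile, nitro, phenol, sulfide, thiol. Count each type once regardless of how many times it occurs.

8

Taking each segment in turn:
  CH3OOC: CH3O–C(=O)–: carbonyl C bonded to C and to –OCH3 → ester (not ketone + ether).
  CH(NHCOCH3): pendant –NHC(=O)CH3: N bonded to a carbonyl → amide (not amine).
  CH(CH2SH): pendant –CH2SH → thiol.
  CH(CH2Cl): pendant –CH2X: halogen on sp³ carbon → alkyl halide.
  CH(CHO): pendant –CHO: carbonyl C bonded to C and H → aldehyde.
  CH2CO-O-COCH2: two acyl groups sharing one oxygen, –C(=O)–O–C(=O)– → anhydride.
  CH2COOCH2: –C(=O)–O–C with C on the carbonyl side → ester.
  CH(CH=CH2): pendant –CH=CH2: C=C double bond → alkene.
  CN: –C≡N: carbon triple-bonded to nitrogen → nitrile.
Distinct types present: aldehyde, alkene, alkyl halide, amide, anhydride, ester, nitrile, thiol.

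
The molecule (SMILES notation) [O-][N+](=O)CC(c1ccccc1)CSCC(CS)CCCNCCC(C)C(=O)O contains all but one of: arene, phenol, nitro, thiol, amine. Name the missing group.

thiol: present (CH(CH2SH) — pendant –CH2SH → thiol).
nitro: present (O2NCH2 — –NO2 on carbon → nitro group).
arene: present (CH(C6H5) — pendant –C6H5: benzene ring → arene).
amine: present (CH2NHCH2 — C–N–C with sp³ carbons and no adjacent C=O → amine (secondary)).
phenol: no segment matches this pattern.

phenol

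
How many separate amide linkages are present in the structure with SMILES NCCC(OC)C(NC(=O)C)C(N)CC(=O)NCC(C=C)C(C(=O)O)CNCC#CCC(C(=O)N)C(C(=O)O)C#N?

3

–NH2 on an sp³ carbon with no adjacent C=O → amine.
pendant –OCH3: C–O–C with sp³ C, no adjacent C=O → ether.
pendant –NHC(=O)CH3: N bonded to a carbonyl → amide (not amine).
–NH2 on an sp³ carbon with no adjacent C=O → amine.
–C(=O)–N– linkage → amide (the N is not an amine).
pendant –CH=CH2: C=C double bond → alkene.
pendant –COOH: carbonyl C bonded to C and –OH → carboxylic acid.
C–N–C with sp³ carbons and no adjacent C=O → amine (secondary).
C≡C triple bond → alkyne.
pendant –CONH2: carbonyl C bonded to C and N → amide.
pendant –COOH: carbonyl C bonded to C and –OH → carboxylic acid.
–C≡N: carbon triple-bonded to nitrogen → nitrile.
Amide appears at: CH(NHCOCH3), CH2CONHCH2, CH(CONH2) → 3.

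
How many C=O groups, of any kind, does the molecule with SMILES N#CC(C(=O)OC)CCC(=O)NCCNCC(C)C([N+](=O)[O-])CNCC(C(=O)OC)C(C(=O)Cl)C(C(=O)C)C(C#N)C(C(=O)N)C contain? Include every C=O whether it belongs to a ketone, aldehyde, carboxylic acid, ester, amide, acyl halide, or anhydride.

CH(COOCH3): ester, 1 C=O (running total 1).
CH2CONHCH2: amide, 1 C=O (running total 2).
CH(COOCH3): ester, 1 C=O (running total 3).
CH(COCl): acyl halide, 1 C=O (running total 4).
CH(COCH3): ketone, 1 C=O (running total 5).
CH(CONH2): amide, 1 C=O (running total 6).

6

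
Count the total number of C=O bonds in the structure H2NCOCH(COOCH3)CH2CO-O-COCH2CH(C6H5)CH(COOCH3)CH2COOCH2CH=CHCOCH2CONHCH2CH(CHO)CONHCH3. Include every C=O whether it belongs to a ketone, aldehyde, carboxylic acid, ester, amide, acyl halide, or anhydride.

H2NCO: amide, 1 C=O (running total 1).
CH(COOCH3): ester, 1 C=O (running total 2).
CH2CO-O-COCH2: anhydride, 2 C=O (running total 4).
CH(COOCH3): ester, 1 C=O (running total 5).
CH2COOCH2: ester, 1 C=O (running total 6).
CO: ketone, 1 C=O (running total 7).
CH2CONHCH2: amide, 1 C=O (running total 8).
CH(CHO): aldehyde, 1 C=O (running total 9).
CONHCH3: amide, 1 C=O (running total 10).

10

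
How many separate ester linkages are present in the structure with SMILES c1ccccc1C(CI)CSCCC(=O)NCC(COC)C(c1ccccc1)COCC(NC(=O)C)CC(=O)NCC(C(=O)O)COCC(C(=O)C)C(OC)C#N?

0

Taking each segment in turn:
  C6H5: C6H5– phenyl ring → arene.
  CH(CH2I): pendant –CH2X: halogen on sp³ carbon → alkyl halide.
  CH2SCH2: C–S–C linkage → sulfide (thioether).
  CH2CONHCH2: –C(=O)–N– linkage → amide (the N is not an amine).
  CH(CH2OCH3): pendant –CH2OCH3: C–O–C linkage → ether.
  CH(C6H5): pendant –C6H5: benzene ring → arene.
  CH2OCH2: C–O–C with sp³ carbons on both sides and no adjacent C=O → ether.
  CH(NHCOCH3): pendant –NHC(=O)CH3: N bonded to a carbonyl → amide (not amine).
  CH2CONHCH2: –C(=O)–N– linkage → amide (the N is not an amine).
  CH(COOH): pendant –COOH: carbonyl C bonded to C and –OH → carboxylic acid.
  CH2OCH2: C–O–C with sp³ carbons on both sides and no adjacent C=O → ether.
  CH(COCH3): pendant –COCH3: carbonyl C bonded to two carbons → ketone.
  CH(OCH3): pendant –OCH3: C–O–C with sp³ C, no adjacent C=O → ether.
  CN: –C≡N: carbon triple-bonded to nitrogen → nitrile.
No segment is a ester: CH(CH2OCH3) is ether, not ester; CH2OCH2 is ether, not ester; CH(COOH) is carboxylic acid, not ester. → 0.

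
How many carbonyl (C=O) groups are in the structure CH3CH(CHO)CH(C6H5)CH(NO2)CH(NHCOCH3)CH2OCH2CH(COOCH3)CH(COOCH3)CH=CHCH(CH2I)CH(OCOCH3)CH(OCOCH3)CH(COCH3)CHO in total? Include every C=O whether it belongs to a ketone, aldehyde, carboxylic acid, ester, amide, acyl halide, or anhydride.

8

CH(CHO): aldehyde, 1 C=O (running total 1).
CH(NHCOCH3): amide, 1 C=O (running total 2).
CH(COOCH3): ester, 1 C=O (running total 3).
CH(COOCH3): ester, 1 C=O (running total 4).
CH(OCOCH3): ester, 1 C=O (running total 5).
CH(OCOCH3): ester, 1 C=O (running total 6).
CH(COCH3): ketone, 1 C=O (running total 7).
CHO: aldehyde, 1 C=O (running total 8).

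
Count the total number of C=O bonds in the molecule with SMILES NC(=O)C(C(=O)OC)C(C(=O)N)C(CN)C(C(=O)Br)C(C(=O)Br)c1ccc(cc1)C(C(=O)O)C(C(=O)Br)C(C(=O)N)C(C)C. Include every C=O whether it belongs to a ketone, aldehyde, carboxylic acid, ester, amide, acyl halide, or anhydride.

H2NCO: amide, 1 C=O (running total 1).
CH(COOCH3): ester, 1 C=O (running total 2).
CH(CONH2): amide, 1 C=O (running total 3).
CH(COBr): acyl halide, 1 C=O (running total 4).
CH(COBr): acyl halide, 1 C=O (running total 5).
CH(COOH): carboxylic acid, 1 C=O (running total 6).
CH(COBr): acyl halide, 1 C=O (running total 7).
CH(CONH2): amide, 1 C=O (running total 8).

8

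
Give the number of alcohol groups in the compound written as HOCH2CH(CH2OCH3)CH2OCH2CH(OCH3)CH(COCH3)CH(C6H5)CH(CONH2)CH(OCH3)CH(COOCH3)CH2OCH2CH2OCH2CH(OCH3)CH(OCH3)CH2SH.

Working along the chain:
  HOCH2: HO– on an sp³ carbon → alcohol.
  CH(CH2OCH3): pendant –CH2OCH3: C–O–C linkage → ether.
  CH2OCH2: C–O–C with sp³ carbons on both sides and no adjacent C=O → ether.
  CH(OCH3): pendant –OCH3: C–O–C with sp³ C, no adjacent C=O → ether.
  CH(COCH3): pendant –COCH3: carbonyl C bonded to two carbons → ketone.
  CH(C6H5): pendant –C6H5: benzene ring → arene.
  CH(CONH2): pendant –CONH2: carbonyl C bonded to C and N → amide.
  CH(OCH3): pendant –OCH3: C–O–C with sp³ C, no adjacent C=O → ether.
  CH(COOCH3): pendant –COOCH3: carbonyl C bonded to C and –OCH3 → ester.
  CH2OCH2: C–O–C with sp³ carbons on both sides and no adjacent C=O → ether.
  CH2OCH2: C–O–C with sp³ carbons on both sides and no adjacent C=O → ether.
  CH(OCH3): pendant –OCH3: C–O–C with sp³ C, no adjacent C=O → ether.
  CH(OCH3): pendant –OCH3: C–O–C with sp³ C, no adjacent C=O → ether.
  CH2SH: –SH on an sp³ carbon → thiol.
Alcohol appears at: HOCH2 → 1.

1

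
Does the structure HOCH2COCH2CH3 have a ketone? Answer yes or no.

yes

Taking each segment in turn:
  HOCH2: HO– on an sp³ carbon → alcohol.
  CO: –C(=O)– with carbon on both sides → ketone.
The CO segment supplies the ketone: –C(=O)– with carbon on both sides → ketone.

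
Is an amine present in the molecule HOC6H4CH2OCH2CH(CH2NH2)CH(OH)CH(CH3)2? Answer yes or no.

yes

–OH attached directly to an aromatic ring → phenol (not alcohol); the ring itself is an arene.
C–O–C with sp³ carbons on both sides and no adjacent C=O → ether.
pendant –CH2NH2: N on sp³ C, no adjacent C=O → amine.
–OH on an sp³ carbon → alcohol (secondary).
The CH(CH2NH2) segment supplies the amine: pendant –CH2NH2: N on sp³ C, no adjacent C=O → amine.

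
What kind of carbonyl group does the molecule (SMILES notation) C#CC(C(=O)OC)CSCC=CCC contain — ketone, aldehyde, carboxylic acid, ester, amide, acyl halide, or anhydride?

The carbonyl is in the CH(COOCH3) segment: pendant –COOCH3: carbonyl C bonded to C and –OCH3 → ester.

ester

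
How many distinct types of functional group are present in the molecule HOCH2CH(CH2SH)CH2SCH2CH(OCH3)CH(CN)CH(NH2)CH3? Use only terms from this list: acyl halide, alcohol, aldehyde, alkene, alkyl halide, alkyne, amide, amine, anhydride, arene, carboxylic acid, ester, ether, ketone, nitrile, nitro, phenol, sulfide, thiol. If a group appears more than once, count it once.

6

Taking each segment in turn:
  HOCH2: HO– on an sp³ carbon → alcohol.
  CH(CH2SH): pendant –CH2SH → thiol.
  CH2SCH2: C–S–C linkage → sulfide (thioether).
  CH(OCH3): pendant –OCH3: C–O–C with sp³ C, no adjacent C=O → ether.
  CH(CN): pendant –C≡N: nitrile.
  CH(NH2): –NH2 on an sp³ carbon with no adjacent C=O → amine.
Distinct types present: alcohol, amine, ether, nitrile, sulfide, thiol.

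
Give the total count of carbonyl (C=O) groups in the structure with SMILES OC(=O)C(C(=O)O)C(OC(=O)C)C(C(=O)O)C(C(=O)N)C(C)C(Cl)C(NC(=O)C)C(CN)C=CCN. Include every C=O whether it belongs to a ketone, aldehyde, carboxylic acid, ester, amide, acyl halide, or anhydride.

6

HOOC: carboxylic acid, 1 C=O (running total 1).
CH(COOH): carboxylic acid, 1 C=O (running total 2).
CH(OCOCH3): ester, 1 C=O (running total 3).
CH(COOH): carboxylic acid, 1 C=O (running total 4).
CH(CONH2): amide, 1 C=O (running total 5).
CH(NHCOCH3): amide, 1 C=O (running total 6).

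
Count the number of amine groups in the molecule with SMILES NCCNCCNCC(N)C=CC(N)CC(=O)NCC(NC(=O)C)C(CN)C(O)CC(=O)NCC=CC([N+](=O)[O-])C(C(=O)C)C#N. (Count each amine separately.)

Reading the structure from left to right:
  H2NCH2: –NH2 on an sp³ carbon with no adjacent C=O → amine.
  CH2NHCH2: C–N–C with sp³ carbons and no adjacent C=O → amine (secondary).
  CH2NHCH2: C–N–C with sp³ carbons and no adjacent C=O → amine (secondary).
  CH(NH2): –NH2 on an sp³ carbon with no adjacent C=O → amine.
  CH=CH: C=C double bond → alkene.
  CH(NH2): –NH2 on an sp³ carbon with no adjacent C=O → amine.
  CH2CONHCH2: –C(=O)–N– linkage → amide (the N is not an amine).
  CH(NHCOCH3): pendant –NHC(=O)CH3: N bonded to a carbonyl → amide (not amine).
  CH(CH2NH2): pendant –CH2NH2: N on sp³ C, no adjacent C=O → amine.
  CH(OH): –OH on an sp³ carbon → alcohol (secondary).
  CH2CONHCH2: –C(=O)–N– linkage → amide (the N is not an amine).
  CH=CH: C=C double bond → alkene.
  CH(NO2): –NO2 on an sp³ carbon → nitro (the N=O is not a carbonyl).
  CH(COCH3): pendant –COCH3: carbonyl C bonded to two carbons → ketone.
  CN: –C≡N: carbon triple-bonded to nitrogen → nitrile.
Amine appears at: H2NCH2, CH2NHCH2, CH2NHCH2, CH(NH2), CH(NH2), CH(CH2NH2) → 6.

6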